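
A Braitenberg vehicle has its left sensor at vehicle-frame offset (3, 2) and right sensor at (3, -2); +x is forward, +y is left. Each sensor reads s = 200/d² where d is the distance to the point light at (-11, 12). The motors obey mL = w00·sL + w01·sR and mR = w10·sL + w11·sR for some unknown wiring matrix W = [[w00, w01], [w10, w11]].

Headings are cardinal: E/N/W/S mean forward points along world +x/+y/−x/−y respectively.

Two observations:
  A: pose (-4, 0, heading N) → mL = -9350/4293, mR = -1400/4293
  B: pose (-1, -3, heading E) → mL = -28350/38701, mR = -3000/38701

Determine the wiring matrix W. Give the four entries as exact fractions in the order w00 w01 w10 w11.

-1/2 -1 -1/2 1/2

obs A: pose=(-4,0,N) → sL=100/53, sR=100/81, mL=-9350/4293, mR=-1400/4293
obs B: pose=(-1,-3,E) → sL=100/169, sR=100/229, mL=-28350/38701, mR=-3000/38701
sensor matrix S = [[100/53, 100/81], [100/169, 100/229]]; det S = 15520000/166143393
solve [mL_A; mL_B] = S·[w00; w01] and [mR_A; mR_B] = S·[w10; w11]:
  w00 = -1/2, w01 = -1, w10 = -1/2, w11 = 1/2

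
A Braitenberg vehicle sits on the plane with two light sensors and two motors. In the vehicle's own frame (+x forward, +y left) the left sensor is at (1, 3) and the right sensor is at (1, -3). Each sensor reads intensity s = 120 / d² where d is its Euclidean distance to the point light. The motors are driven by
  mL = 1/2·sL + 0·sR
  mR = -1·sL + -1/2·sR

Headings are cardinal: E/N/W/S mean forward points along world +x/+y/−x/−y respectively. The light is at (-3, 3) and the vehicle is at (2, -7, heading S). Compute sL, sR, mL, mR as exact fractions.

24/37 24/25 12/37 -1044/925

left sensor world pos  = (5, -8); dL² = 185
right sensor world pos = (-1, -8); dR² = 125
sL = 120/185 = 24/37
sR = 120/125 = 24/25
mL = 1/2·sL + 0·sR = 12/37
mR = -1·sL + -1/2·sR = -1044/925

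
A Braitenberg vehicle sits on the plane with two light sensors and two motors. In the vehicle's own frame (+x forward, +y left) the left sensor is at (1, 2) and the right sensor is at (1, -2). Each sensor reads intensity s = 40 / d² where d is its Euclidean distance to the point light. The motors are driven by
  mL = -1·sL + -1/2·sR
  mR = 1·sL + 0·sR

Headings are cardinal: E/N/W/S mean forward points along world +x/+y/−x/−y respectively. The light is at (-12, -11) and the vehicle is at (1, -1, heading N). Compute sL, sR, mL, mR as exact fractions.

20/121 20/173 -4670/20933 20/121

left sensor world pos  = (-1, 0); dL² = 242
right sensor world pos = (3, 0); dR² = 346
sL = 40/242 = 20/121
sR = 40/346 = 20/173
mL = -1·sL + -1/2·sR = -4670/20933
mR = 1·sL + 0·sR = 20/121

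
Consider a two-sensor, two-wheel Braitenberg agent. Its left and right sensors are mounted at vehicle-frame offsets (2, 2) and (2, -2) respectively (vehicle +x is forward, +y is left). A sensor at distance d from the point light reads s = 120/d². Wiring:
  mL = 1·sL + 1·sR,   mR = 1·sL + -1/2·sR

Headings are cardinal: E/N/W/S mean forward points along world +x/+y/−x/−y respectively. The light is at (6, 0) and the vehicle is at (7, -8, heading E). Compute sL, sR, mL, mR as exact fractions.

left sensor world pos  = (9, -6); dL² = 45
right sensor world pos = (9, -10); dR² = 109
sL = 120/45 = 8/3
sR = 120/109 = 120/109
mL = 1·sL + 1·sR = 1232/327
mR = 1·sL + -1/2·sR = 692/327

8/3 120/109 1232/327 692/327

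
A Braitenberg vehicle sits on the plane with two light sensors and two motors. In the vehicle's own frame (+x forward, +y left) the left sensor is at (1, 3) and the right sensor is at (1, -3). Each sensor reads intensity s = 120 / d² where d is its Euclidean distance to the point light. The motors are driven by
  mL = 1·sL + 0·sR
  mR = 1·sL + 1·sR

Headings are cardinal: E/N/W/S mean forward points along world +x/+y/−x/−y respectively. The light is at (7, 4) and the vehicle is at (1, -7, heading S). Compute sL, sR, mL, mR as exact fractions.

left sensor world pos  = (4, -8); dL² = 153
right sensor world pos = (-2, -8); dR² = 225
sL = 120/153 = 40/51
sR = 120/225 = 8/15
mL = 1·sL + 0·sR = 40/51
mR = 1·sL + 1·sR = 112/85

40/51 8/15 40/51 112/85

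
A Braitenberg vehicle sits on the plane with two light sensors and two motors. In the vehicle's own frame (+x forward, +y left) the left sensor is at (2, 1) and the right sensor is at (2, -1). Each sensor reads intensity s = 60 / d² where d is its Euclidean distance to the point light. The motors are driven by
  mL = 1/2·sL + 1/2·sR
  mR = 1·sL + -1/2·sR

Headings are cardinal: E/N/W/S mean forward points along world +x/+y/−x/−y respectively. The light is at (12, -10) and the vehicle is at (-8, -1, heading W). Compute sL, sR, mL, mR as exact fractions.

15/137 15/146 4245/40004 2325/40004

left sensor world pos  = (-10, -2); dL² = 548
right sensor world pos = (-10, 0); dR² = 584
sL = 60/548 = 15/137
sR = 60/584 = 15/146
mL = 1/2·sL + 1/2·sR = 4245/40004
mR = 1·sL + -1/2·sR = 2325/40004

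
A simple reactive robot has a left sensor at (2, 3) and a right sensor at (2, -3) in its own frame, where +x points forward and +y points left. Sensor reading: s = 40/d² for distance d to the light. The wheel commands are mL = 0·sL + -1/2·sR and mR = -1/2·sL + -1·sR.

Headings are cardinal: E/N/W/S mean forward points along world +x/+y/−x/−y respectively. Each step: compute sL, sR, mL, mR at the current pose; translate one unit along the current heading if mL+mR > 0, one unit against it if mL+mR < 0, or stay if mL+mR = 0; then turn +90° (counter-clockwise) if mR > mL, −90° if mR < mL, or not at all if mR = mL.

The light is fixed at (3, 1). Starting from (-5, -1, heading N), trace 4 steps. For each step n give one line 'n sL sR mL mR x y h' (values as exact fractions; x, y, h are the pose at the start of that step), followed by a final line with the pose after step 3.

n=0: pose=(-5,-1,N); sL=40/121, sR=8/5; mL=-4/5, mR=-1068/605; mL+mR=-1552/605 → advance -1; mR−mL=-584/605 → turn -1·90°
n=1: pose=(-5,-2,E); sL=10/9, sR=5/9; mL=-5/18, mR=-10/9; mL+mR=-25/18 → advance -1; mR−mL=-5/6 → turn -1·90°
n=2: pose=(-6,-2,S); sL=40/61, sR=40/169; mL=-20/169, mR=-5820/10309; mL+mR=-7040/10309 → advance -1; mR−mL=-4600/10309 → turn -1·90°
n=3: pose=(-6,-1,W); sL=20/73, sR=20/61; mL=-10/61, mR=-2070/4453; mL+mR=-2800/4453 → advance -1; mR−mL=-1340/4453 → turn -1·90°

0 40/121 8/5 -4/5 -1068/605 -5 -1 N
1 10/9 5/9 -5/18 -10/9 -5 -2 E
2 40/61 40/169 -20/169 -5820/10309 -6 -2 S
3 20/73 20/61 -10/61 -2070/4453 -6 -1 W
final -5 -1 N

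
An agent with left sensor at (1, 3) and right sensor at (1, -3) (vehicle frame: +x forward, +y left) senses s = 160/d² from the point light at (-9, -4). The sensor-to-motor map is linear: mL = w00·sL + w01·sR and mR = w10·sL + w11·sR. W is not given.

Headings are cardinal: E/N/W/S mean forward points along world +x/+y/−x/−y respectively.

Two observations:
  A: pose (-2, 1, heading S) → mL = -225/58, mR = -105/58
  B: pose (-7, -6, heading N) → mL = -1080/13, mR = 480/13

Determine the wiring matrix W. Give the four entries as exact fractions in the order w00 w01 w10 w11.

-1 -1/2 1/2 -1/2

obs A: pose=(-2,1,S) → sL=40/29, sR=5, mL=-225/58, mR=-105/58
obs B: pose=(-7,-6,N) → sL=80, sR=80/13, mL=-1080/13, mR=480/13
sensor matrix S = [[40/29, 5], [80, 80/13]]; det S = -147600/377
solve [mL_A; mL_B] = S·[w00; w01] and [mR_A; mR_B] = S·[w10; w11]:
  w00 = -1, w01 = -1/2, w10 = 1/2, w11 = -1/2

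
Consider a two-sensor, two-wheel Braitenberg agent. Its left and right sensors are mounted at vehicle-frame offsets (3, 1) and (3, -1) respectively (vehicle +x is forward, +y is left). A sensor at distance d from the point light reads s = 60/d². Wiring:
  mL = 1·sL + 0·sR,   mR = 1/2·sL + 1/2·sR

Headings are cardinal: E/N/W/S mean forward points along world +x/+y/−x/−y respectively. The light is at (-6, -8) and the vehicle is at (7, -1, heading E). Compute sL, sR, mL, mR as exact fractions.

left sensor world pos  = (10, 0); dL² = 320
right sensor world pos = (10, -2); dR² = 292
sL = 60/320 = 3/16
sR = 60/292 = 15/73
mL = 1·sL + 0·sR = 3/16
mR = 1/2·sL + 1/2·sR = 459/2336

3/16 15/73 3/16 459/2336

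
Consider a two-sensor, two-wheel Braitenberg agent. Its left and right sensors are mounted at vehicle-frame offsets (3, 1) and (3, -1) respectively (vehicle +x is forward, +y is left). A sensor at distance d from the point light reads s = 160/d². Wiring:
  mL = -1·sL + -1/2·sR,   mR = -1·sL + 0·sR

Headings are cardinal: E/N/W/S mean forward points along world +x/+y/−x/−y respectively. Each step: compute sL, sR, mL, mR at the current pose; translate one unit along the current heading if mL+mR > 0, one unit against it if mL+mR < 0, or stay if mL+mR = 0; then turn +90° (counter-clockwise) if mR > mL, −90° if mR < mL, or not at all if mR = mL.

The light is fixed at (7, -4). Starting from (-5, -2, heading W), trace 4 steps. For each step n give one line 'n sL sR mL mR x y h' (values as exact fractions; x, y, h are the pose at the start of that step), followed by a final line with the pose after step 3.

n=0: pose=(-5,-2,W); sL=80/113, sR=80/117; mL=-13880/13221, mR=-80/113; mL+mR=-23240/13221 → advance -1; mR−mL=40/117 → turn +1·90°
n=1: pose=(-4,-2,S); sL=160/101, sR=32/29; mL=-6256/2929, mR=-160/101; mL+mR=-10896/2929 → advance -1; mR−mL=16/29 → turn +1·90°
n=2: pose=(-4,-1,E); sL=2, sR=40/17; mL=-54/17, mR=-2; mL+mR=-88/17 → advance -1; mR−mL=20/17 → turn +1·90°
n=3: pose=(-5,-1,N); sL=32/41, sR=160/157; mL=-8304/6437, mR=-32/41; mL+mR=-13328/6437 → advance -1; mR−mL=80/157 → turn +1·90°

0 80/113 80/117 -13880/13221 -80/113 -5 -2 W
1 160/101 32/29 -6256/2929 -160/101 -4 -2 S
2 2 40/17 -54/17 -2 -4 -1 E
3 32/41 160/157 -8304/6437 -32/41 -5 -1 N
final -5 -2 W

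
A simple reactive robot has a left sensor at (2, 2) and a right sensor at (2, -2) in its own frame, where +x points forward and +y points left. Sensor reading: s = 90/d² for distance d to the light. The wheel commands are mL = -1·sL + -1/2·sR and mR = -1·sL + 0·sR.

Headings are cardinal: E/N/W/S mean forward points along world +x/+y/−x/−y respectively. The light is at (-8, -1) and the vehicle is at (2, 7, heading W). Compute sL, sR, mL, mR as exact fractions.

9/10 45/82 -963/820 -9/10

left sensor world pos  = (0, 5); dL² = 100
right sensor world pos = (0, 9); dR² = 164
sL = 90/100 = 9/10
sR = 90/164 = 45/82
mL = -1·sL + -1/2·sR = -963/820
mR = -1·sL + 0·sR = -9/10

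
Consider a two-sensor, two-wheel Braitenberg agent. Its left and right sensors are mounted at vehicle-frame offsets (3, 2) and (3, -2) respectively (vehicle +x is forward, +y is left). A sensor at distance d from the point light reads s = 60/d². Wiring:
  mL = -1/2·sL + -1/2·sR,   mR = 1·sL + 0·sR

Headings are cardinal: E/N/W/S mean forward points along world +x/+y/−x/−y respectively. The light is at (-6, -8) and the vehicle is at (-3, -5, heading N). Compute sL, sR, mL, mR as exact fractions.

60/37 60/61 -2940/2257 60/37

left sensor world pos  = (-5, -2); dL² = 37
right sensor world pos = (-1, -2); dR² = 61
sL = 60/37 = 60/37
sR = 60/61 = 60/61
mL = -1/2·sL + -1/2·sR = -2940/2257
mR = 1·sL + 0·sR = 60/37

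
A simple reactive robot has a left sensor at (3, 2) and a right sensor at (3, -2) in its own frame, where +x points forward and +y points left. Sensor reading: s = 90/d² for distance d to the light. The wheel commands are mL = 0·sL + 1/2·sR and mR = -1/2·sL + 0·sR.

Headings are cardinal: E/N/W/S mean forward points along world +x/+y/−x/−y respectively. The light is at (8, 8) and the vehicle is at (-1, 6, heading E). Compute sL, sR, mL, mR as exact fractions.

5/2 45/26 45/52 -5/4

left sensor world pos  = (2, 8); dL² = 36
right sensor world pos = (2, 4); dR² = 52
sL = 90/36 = 5/2
sR = 90/52 = 45/26
mL = 0·sL + 1/2·sR = 45/52
mR = -1/2·sL + 0·sR = -5/4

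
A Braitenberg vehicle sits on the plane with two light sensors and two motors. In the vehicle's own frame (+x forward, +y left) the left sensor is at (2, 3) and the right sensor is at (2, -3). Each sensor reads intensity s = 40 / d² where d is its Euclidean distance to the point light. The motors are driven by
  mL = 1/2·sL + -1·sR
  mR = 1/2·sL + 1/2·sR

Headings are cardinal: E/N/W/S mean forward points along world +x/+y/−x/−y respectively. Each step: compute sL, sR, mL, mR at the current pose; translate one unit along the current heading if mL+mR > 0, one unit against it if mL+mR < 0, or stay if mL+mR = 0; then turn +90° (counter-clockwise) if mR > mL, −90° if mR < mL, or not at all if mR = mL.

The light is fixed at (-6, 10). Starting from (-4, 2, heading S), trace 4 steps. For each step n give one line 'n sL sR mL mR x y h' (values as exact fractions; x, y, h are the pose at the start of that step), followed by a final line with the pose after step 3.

n=0: pose=(-4,2,S); sL=8/25, sR=40/101; mL=-596/2525, mR=904/2525; mL+mR=308/2525 → advance +1; mR−mL=60/101 → turn +1·90°
n=1: pose=(-4,1,E); sL=10/13, sR=1/4; mL=7/52, mR=53/104; mL+mR=67/104 → advance +1; mR−mL=3/8 → turn +1·90°
n=2: pose=(-3,1,N); sL=40/49, sR=8/17; mL=-52/833, mR=536/833; mL+mR=484/833 → advance +1; mR−mL=12/17 → turn +1·90°
n=3: pose=(-3,2,W); sL=20/61, sR=20/13; mL=-1090/793, mR=740/793; mL+mR=-350/793 → advance -1; mR−mL=30/13 → turn +1·90°

0 8/25 40/101 -596/2525 904/2525 -4 2 S
1 10/13 1/4 7/52 53/104 -4 1 E
2 40/49 8/17 -52/833 536/833 -3 1 N
3 20/61 20/13 -1090/793 740/793 -3 2 W
final -2 2 S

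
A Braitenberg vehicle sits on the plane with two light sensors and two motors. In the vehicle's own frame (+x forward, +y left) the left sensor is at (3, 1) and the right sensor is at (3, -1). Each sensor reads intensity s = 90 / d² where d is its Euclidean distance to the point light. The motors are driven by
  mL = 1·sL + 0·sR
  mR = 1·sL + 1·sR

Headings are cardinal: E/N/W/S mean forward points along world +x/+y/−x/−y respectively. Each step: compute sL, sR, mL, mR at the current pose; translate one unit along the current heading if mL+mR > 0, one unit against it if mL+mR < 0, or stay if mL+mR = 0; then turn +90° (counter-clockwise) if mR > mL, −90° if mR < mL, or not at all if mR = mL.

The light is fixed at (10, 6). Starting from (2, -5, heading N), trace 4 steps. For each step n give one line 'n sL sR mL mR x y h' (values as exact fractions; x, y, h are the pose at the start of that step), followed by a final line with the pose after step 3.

n=0: pose=(2,-5,N); sL=18/29, sR=90/113; mL=18/29, mR=4644/3277; mL+mR=6678/3277 → advance +1; mR−mL=90/113 → turn +1·90°
n=1: pose=(2,-4,W); sL=45/121, sR=45/101; mL=45/121, mR=9990/12221; mL+mR=14535/12221 → advance +1; mR−mL=45/101 → turn +1·90°
n=2: pose=(1,-4,S); sL=90/233, sR=90/269; mL=90/233, mR=45180/62677; mL+mR=69390/62677 → advance +1; mR−mL=90/269 → turn +1·90°
n=3: pose=(1,-5,E); sL=45/68, sR=1/2; mL=45/68, mR=79/68; mL+mR=31/17 → advance +1; mR−mL=1/2 → turn +1·90°

0 18/29 90/113 18/29 4644/3277 2 -5 N
1 45/121 45/101 45/121 9990/12221 2 -4 W
2 90/233 90/269 90/233 45180/62677 1 -4 S
3 45/68 1/2 45/68 79/68 1 -5 E
final 2 -5 N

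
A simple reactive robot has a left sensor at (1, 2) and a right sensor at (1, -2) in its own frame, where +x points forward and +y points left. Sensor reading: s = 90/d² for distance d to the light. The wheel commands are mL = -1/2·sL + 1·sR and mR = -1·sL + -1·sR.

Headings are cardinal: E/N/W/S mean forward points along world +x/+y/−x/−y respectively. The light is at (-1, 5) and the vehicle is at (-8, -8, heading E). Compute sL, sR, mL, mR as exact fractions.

left sensor world pos  = (-7, -6); dL² = 157
right sensor world pos = (-7, -10); dR² = 261
sL = 90/157 = 90/157
sR = 90/261 = 10/29
mL = -1/2·sL + 1·sR = 265/4553
mR = -1·sL + -1·sR = -4180/4553

90/157 10/29 265/4553 -4180/4553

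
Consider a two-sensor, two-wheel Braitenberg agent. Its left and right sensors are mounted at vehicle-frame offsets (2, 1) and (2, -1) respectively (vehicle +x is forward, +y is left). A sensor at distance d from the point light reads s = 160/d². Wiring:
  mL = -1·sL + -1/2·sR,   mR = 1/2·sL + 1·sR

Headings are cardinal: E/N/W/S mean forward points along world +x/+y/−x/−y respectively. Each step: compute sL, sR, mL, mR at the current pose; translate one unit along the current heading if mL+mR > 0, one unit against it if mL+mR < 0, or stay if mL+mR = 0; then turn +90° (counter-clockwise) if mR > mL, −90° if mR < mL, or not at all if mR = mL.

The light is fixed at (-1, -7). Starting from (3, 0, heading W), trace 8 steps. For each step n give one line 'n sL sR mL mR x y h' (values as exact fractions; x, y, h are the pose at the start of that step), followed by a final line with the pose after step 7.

n=0: pose=(3,0,W); sL=4, sR=40/17; mL=-88/17, mR=74/17; mL+mR=-14/17 → advance -1; mR−mL=162/17 → turn +1·90°
n=1: pose=(4,0,S); sL=160/61, sR=160/41; mL=-11440/2501, mR=13040/2501; mL+mR=1600/2501 → advance +1; mR−mL=24480/2501 → turn +1·90°
n=2: pose=(4,-1,E); sL=80/49, sR=80/37; mL=-4920/1813, mR=5400/1813; mL+mR=480/1813 → advance +1; mR−mL=10320/1813 → turn +1·90°
n=3: pose=(5,-1,N); sL=160/89, sR=160/113; mL=-25200/10057, mR=23280/10057; mL+mR=-1920/10057 → advance -1; mR−mL=48480/10057 → turn +1·90°
n=4: pose=(5,-2,W); sL=5, sR=40/13; mL=-85/13, mR=145/26; mL+mR=-25/26 → advance -1; mR−mL=315/26 → turn +1·90°
n=5: pose=(6,-2,S); sL=160/73, sR=32/9; mL=-2608/657, mR=3056/657; mL+mR=448/657 → advance +1; mR−mL=1888/219 → turn +1·90°
n=6: pose=(6,-3,E); sL=80/53, sR=16/9; mL=-1144/477, mR=1208/477; mL+mR=64/477 → advance +1; mR−mL=784/159 → turn +1·90°
n=7: pose=(7,-3,N); sL=32/17, sR=160/117; mL=-5104/1989, mR=4592/1989; mL+mR=-512/1989 → advance -1; mR−mL=3232/663 → turn +1·90°

0 4 40/17 -88/17 74/17 3 0 W
1 160/61 160/41 -11440/2501 13040/2501 4 0 S
2 80/49 80/37 -4920/1813 5400/1813 4 -1 E
3 160/89 160/113 -25200/10057 23280/10057 5 -1 N
4 5 40/13 -85/13 145/26 5 -2 W
5 160/73 32/9 -2608/657 3056/657 6 -2 S
6 80/53 16/9 -1144/477 1208/477 6 -3 E
7 32/17 160/117 -5104/1989 4592/1989 7 -3 N
final 7 -4 W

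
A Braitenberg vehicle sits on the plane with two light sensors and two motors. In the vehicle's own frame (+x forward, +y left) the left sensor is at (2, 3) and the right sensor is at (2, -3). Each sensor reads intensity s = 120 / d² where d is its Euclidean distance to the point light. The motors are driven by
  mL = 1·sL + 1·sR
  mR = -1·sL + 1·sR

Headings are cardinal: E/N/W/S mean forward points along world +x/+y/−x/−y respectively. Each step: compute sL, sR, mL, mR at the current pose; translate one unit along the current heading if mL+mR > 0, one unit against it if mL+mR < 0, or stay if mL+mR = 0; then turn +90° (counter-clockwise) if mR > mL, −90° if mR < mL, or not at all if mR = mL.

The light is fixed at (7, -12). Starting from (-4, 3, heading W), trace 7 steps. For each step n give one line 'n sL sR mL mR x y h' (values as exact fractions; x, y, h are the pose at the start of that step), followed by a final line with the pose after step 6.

n=0: pose=(-4,3,W); sL=120/313, sR=120/493; mL=96720/154309, mR=-21600/154309; mL+mR=240/493 → advance +1; mR−mL=-240/313 → turn -1·90°
n=1: pose=(-5,3,N); sL=60/257, sR=12/37; mL=5304/9509, mR=864/9509; mL+mR=24/37 → advance +1; mR−mL=-120/257 → turn -1·90°
n=2: pose=(-5,4,E); sL=120/461, sR=120/269; mL=87600/124009, mR=23040/124009; mL+mR=240/269 → advance +1; mR−mL=-240/461 → turn -1·90°
n=3: pose=(-4,4,S); sL=6/13, sR=15/49; mL=489/637, mR=-99/637; mL+mR=30/49 → advance +1; mR−mL=-12/13 → turn -1·90°
n=4: pose=(-4,3,W); sL=120/313, sR=120/493; mL=96720/154309, mR=-21600/154309; mL+mR=240/493 → advance +1; mR−mL=-240/313 → turn -1·90°
n=5: pose=(-5,3,N); sL=60/257, sR=12/37; mL=5304/9509, mR=864/9509; mL+mR=24/37 → advance +1; mR−mL=-120/257 → turn -1·90°
n=6: pose=(-5,4,E); sL=120/461, sR=120/269; mL=87600/124009, mR=23040/124009; mL+mR=240/269 → advance +1; mR−mL=-240/461 → turn -1·90°

0 120/313 120/493 96720/154309 -21600/154309 -4 3 W
1 60/257 12/37 5304/9509 864/9509 -5 3 N
2 120/461 120/269 87600/124009 23040/124009 -5 4 E
3 6/13 15/49 489/637 -99/637 -4 4 S
4 120/313 120/493 96720/154309 -21600/154309 -4 3 W
5 60/257 12/37 5304/9509 864/9509 -5 3 N
6 120/461 120/269 87600/124009 23040/124009 -5 4 E
final -4 4 S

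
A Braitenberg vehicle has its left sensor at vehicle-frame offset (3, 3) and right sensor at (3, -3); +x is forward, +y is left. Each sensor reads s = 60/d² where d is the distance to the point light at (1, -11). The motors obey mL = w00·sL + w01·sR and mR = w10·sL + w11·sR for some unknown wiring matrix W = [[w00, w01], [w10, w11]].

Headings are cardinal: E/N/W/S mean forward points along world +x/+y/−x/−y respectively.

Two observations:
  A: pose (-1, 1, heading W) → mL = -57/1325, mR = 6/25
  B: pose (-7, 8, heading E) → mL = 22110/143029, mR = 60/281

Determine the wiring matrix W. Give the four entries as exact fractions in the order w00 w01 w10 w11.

-1/2 1 0 1

obs A: pose=(-1,1,W) → sL=30/53, sR=6/25, mL=-57/1325, mR=6/25
obs B: pose=(-7,8,E) → sL=60/509, sR=60/281, mL=22110/143029, mR=60/281
sensor matrix S = [[30/53, 6/25], [60/509, 60/281]]; det S = 3508704/37902685
solve [mL_A; mL_B] = S·[w00; w01] and [mR_A; mR_B] = S·[w10; w11]:
  w00 = -1/2, w01 = 1, w10 = 0, w11 = 1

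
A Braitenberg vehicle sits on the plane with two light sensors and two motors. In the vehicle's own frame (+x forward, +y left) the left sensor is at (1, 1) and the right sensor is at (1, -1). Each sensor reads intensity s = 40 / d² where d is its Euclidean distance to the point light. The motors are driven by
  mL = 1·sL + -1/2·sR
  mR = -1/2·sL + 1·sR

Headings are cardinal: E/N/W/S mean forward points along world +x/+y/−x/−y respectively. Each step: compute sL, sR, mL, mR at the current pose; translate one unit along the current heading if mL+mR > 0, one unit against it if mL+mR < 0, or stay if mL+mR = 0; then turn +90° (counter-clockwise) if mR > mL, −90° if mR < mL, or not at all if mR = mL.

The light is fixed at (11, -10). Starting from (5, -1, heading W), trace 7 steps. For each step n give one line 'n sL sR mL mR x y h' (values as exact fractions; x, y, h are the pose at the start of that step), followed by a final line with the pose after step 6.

n=0: pose=(5,-1,W); sL=40/113, sR=40/149; mL=3700/16837, mR=1540/16837; mL+mR=5240/16837 → advance +1; mR−mL=-2160/16837 → turn -1·90°
n=1: pose=(4,-1,N); sL=10/41, sR=5/17; mL=135/1394, mR=120/697; mL+mR=375/1394 → advance +1; mR−mL=105/1394 → turn +1·90°
n=2: pose=(4,0,W); sL=8/29, sR=8/37; mL=180/1073, mR=84/1073; mL+mR=264/1073 → advance +1; mR−mL=-96/1073 → turn -1·90°
n=3: pose=(3,0,N); sL=20/101, sR=4/17; mL=138/1717, mR=234/1717; mL+mR=372/1717 → advance +1; mR−mL=96/1717 → turn +1·90°
n=4: pose=(3,1,W); sL=40/181, sR=8/45; mL=1076/8145, mR=548/8145; mL+mR=1624/8145 → advance +1; mR−mL=-176/2715 → turn -1·90°
n=5: pose=(2,1,N); sL=10/61, sR=5/26; mL=215/3172, mR=175/1586; mL+mR=565/3172 → advance +1; mR−mL=135/3172 → turn +1·90°
n=6: pose=(2,2,W); sL=40/221, sR=40/269; mL=6340/59449, mR=3460/59449; mL+mR=9800/59449 → advance +1; mR−mL=-2880/59449 → turn -1·90°

0 40/113 40/149 3700/16837 1540/16837 5 -1 W
1 10/41 5/17 135/1394 120/697 4 -1 N
2 8/29 8/37 180/1073 84/1073 4 0 W
3 20/101 4/17 138/1717 234/1717 3 0 N
4 40/181 8/45 1076/8145 548/8145 3 1 W
5 10/61 5/26 215/3172 175/1586 2 1 N
6 40/221 40/269 6340/59449 3460/59449 2 2 W
final 1 2 N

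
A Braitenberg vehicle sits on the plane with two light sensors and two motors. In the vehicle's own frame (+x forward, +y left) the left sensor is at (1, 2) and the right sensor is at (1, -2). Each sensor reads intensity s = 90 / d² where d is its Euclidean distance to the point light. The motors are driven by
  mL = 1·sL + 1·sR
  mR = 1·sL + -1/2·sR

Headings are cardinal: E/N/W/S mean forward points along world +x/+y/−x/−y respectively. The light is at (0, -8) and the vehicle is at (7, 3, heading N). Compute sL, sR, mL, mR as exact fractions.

90/169 2/5 788/845 281/845

left sensor world pos  = (5, 4); dL² = 169
right sensor world pos = (9, 4); dR² = 225
sL = 90/169 = 90/169
sR = 90/225 = 2/5
mL = 1·sL + 1·sR = 788/845
mR = 1·sL + -1/2·sR = 281/845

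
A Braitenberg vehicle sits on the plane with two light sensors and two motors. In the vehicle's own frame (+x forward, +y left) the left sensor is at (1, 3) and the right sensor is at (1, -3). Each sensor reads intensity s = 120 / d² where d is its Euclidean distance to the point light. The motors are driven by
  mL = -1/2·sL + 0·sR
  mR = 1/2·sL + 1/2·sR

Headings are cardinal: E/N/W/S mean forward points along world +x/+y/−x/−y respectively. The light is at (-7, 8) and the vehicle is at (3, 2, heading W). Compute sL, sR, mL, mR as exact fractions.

left sensor world pos  = (2, -1); dL² = 162
right sensor world pos = (2, 5); dR² = 90
sL = 120/162 = 20/27
sR = 120/90 = 4/3
mL = -1/2·sL + 0·sR = -10/27
mR = 1/2·sL + 1/2·sR = 28/27

20/27 4/3 -10/27 28/27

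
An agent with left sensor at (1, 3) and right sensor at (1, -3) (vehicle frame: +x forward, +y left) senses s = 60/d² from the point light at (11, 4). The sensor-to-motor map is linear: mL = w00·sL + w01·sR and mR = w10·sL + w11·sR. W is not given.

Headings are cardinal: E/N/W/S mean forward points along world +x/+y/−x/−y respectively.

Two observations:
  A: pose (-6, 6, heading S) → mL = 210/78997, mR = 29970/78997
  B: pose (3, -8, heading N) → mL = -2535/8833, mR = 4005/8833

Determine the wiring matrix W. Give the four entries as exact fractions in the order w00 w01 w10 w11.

1/2 -1 1 1/2

obs A: pose=(-6,6,S) → sL=60/197, sR=60/401, mL=210/78997, mR=29970/78997
obs B: pose=(3,-8,N) → sL=30/121, sR=30/73, mL=-2535/8833, mR=4005/8833
sensor matrix S = [[60/197, 60/401], [30/121, 30/73]]; det S = 61452000/697780501
solve [mL_A; mL_B] = S·[w00; w01] and [mR_A; mR_B] = S·[w10; w11]:
  w00 = 1/2, w01 = -1, w10 = 1, w11 = 1/2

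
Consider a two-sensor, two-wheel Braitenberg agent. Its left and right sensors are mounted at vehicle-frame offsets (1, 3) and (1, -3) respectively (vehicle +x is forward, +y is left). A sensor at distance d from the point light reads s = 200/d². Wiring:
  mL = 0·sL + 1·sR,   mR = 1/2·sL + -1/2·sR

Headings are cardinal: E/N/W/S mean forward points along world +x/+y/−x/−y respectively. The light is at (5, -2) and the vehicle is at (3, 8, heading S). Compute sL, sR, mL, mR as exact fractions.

left sensor world pos  = (6, 7); dL² = 82
right sensor world pos = (0, 7); dR² = 106
sL = 200/82 = 100/41
sR = 200/106 = 100/53
mL = 0·sL + 1·sR = 100/53
mR = 1/2·sL + -1/2·sR = 600/2173

100/41 100/53 100/53 600/2173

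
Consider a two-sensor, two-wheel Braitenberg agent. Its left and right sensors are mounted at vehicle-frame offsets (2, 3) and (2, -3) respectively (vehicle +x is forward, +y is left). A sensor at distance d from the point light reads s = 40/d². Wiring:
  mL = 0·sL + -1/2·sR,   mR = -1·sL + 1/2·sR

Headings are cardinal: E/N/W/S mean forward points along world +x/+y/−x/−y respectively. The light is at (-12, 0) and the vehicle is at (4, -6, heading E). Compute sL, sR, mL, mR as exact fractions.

40/333 8/81 -4/81 -212/2997

left sensor world pos  = (6, -3); dL² = 333
right sensor world pos = (6, -9); dR² = 405
sL = 40/333 = 40/333
sR = 40/405 = 8/81
mL = 0·sL + -1/2·sR = -4/81
mR = -1·sL + 1/2·sR = -212/2997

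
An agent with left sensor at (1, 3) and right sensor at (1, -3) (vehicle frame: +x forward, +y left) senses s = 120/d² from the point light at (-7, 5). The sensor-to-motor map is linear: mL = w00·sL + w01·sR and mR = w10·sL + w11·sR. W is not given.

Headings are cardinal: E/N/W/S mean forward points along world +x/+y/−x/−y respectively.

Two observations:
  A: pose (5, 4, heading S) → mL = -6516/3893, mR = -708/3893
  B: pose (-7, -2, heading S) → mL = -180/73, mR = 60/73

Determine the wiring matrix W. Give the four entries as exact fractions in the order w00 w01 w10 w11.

obs A: pose=(5,4,S) → sL=120/229, sR=24/17, mL=-6516/3893, mR=-708/3893
obs B: pose=(-7,-2,S) → sL=120/73, sR=120/73, mL=-180/73, mR=60/73
sensor matrix S = [[120/229, 24/17], [120/73, 120/73]]; det S = -414720/284189
solve [mL_A; mL_B] = S·[w00; w01] and [mR_A; mR_B] = S·[w10; w11]:
  w00 = -1/2, w01 = -1, w10 = 1, w11 = -1/2

-1/2 -1 1 -1/2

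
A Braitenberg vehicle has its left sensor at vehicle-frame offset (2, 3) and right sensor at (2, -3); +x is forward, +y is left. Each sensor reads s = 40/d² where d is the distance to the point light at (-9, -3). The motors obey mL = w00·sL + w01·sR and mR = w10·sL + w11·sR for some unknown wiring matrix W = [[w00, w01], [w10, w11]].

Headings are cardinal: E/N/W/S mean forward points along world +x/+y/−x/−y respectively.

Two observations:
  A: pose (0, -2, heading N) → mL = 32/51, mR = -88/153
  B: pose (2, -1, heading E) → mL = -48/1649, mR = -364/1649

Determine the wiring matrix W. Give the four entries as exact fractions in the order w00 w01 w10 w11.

obs A: pose=(0,-2,N) → sL=8/9, sR=40/153, mL=32/51, mR=-88/153
obs B: pose=(2,-1,E) → sL=20/97, sR=4/17, mL=-48/1649, mR=-364/1649
sensor matrix S = [[8/9, 40/153], [20/97, 4/17]]; det S = 256/1649
solve [mL_A; mL_B] = S·[w00; w01] and [mR_A; mR_B] = S·[w10; w11]:
  w00 = 1, w01 = -1, w10 = -1/2, w11 = -1/2

1 -1 -1/2 -1/2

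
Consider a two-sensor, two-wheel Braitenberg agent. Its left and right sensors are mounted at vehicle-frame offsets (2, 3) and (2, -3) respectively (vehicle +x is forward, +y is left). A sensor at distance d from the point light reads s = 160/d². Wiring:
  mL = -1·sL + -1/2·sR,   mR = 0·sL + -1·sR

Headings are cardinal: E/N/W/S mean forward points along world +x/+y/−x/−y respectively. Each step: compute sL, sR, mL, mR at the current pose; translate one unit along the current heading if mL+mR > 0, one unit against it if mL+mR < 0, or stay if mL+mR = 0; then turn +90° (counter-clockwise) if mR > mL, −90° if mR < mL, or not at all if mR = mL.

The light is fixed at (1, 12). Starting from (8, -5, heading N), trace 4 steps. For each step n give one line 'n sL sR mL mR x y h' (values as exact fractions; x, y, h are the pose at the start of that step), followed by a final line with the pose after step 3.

0 160/241 32/65 -14256/15665 -32/65 8 -5 N
1 80/233 16/25 -3864/5825 -16/25 8 -6 W
2 160/521 32/85 -21936/44285 -32/85 9 -6 S
3 20/37 8/25 -648/925 -8/25 9 -5 E
final 8 -5 N

n=0: pose=(8,-5,N); sL=160/241, sR=32/65; mL=-14256/15665, mR=-32/65; mL+mR=-21968/15665 → advance -1; mR−mL=6544/15665 → turn +1·90°
n=1: pose=(8,-6,W); sL=80/233, sR=16/25; mL=-3864/5825, mR=-16/25; mL+mR=-7592/5825 → advance -1; mR−mL=136/5825 → turn +1·90°
n=2: pose=(9,-6,S); sL=160/521, sR=32/85; mL=-21936/44285, mR=-32/85; mL+mR=-38608/44285 → advance -1; mR−mL=5264/44285 → turn +1·90°
n=3: pose=(9,-5,E); sL=20/37, sR=8/25; mL=-648/925, mR=-8/25; mL+mR=-944/925 → advance -1; mR−mL=352/925 → turn +1·90°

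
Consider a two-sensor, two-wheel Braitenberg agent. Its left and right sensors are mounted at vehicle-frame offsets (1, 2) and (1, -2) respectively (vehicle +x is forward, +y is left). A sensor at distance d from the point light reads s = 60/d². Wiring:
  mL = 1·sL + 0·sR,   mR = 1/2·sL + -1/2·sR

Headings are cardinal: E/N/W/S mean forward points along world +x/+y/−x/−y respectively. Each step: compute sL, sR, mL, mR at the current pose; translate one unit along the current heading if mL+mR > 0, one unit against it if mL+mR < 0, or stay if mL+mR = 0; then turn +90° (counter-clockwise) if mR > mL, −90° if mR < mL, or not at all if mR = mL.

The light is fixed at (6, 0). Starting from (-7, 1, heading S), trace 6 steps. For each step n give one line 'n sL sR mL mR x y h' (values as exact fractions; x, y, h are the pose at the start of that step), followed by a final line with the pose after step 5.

0 60/121 4/15 60/121 208/1815 -7 1 S
1 3/10 3/10 3/10 0 -7 0 W
2 60/257 12/29 60/257 -672/7453 -8 0 N
3 30/89 6/17 30/89 -12/1513 -8 1 E
4 60/121 4/15 60/121 208/1815 -7 1 S
5 3/10 3/10 3/10 0 -7 0 W
final -8 0 N

n=0: pose=(-7,1,S); sL=60/121, sR=4/15; mL=60/121, mR=208/1815; mL+mR=1108/1815 → advance +1; mR−mL=-692/1815 → turn -1·90°
n=1: pose=(-7,0,W); sL=3/10, sR=3/10; mL=3/10, mR=0; mL+mR=3/10 → advance +1; mR−mL=-3/10 → turn -1·90°
n=2: pose=(-8,0,N); sL=60/257, sR=12/29; mL=60/257, mR=-672/7453; mL+mR=1068/7453 → advance +1; mR−mL=-2412/7453 → turn -1·90°
n=3: pose=(-8,1,E); sL=30/89, sR=6/17; mL=30/89, mR=-12/1513; mL+mR=498/1513 → advance +1; mR−mL=-522/1513 → turn -1·90°
n=4: pose=(-7,1,S); sL=60/121, sR=4/15; mL=60/121, mR=208/1815; mL+mR=1108/1815 → advance +1; mR−mL=-692/1815 → turn -1·90°
n=5: pose=(-7,0,W); sL=3/10, sR=3/10; mL=3/10, mR=0; mL+mR=3/10 → advance +1; mR−mL=-3/10 → turn -1·90°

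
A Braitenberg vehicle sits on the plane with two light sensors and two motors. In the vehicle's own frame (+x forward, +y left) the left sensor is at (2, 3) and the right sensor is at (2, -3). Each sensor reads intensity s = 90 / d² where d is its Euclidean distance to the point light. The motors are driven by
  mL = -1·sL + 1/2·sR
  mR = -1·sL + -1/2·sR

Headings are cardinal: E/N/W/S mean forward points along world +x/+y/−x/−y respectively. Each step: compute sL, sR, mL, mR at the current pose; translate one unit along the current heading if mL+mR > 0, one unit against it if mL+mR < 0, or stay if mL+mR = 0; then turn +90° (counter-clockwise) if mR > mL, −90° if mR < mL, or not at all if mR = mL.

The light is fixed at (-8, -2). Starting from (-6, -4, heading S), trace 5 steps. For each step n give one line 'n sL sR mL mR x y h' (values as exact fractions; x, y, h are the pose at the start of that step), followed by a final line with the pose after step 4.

0 90/41 90/17 315/697 -3375/697 -6 -4 S
1 45/8 45/2 45/8 -135/8 -6 -3 W
2 90 90/37 -3285/37 -3375/37 -5 -3 N
3 45/13 9/5 -333/130 -567/130 -5 -4 E
4 90/41 90/17 315/697 -3375/697 -6 -4 S
final -6 -3 W

n=0: pose=(-6,-4,S); sL=90/41, sR=90/17; mL=315/697, mR=-3375/697; mL+mR=-180/41 → advance -1; mR−mL=-90/17 → turn -1·90°
n=1: pose=(-6,-3,W); sL=45/8, sR=45/2; mL=45/8, mR=-135/8; mL+mR=-45/4 → advance -1; mR−mL=-45/2 → turn -1·90°
n=2: pose=(-5,-3,N); sL=90, sR=90/37; mL=-3285/37, mR=-3375/37; mL+mR=-180 → advance -1; mR−mL=-90/37 → turn -1·90°
n=3: pose=(-5,-4,E); sL=45/13, sR=9/5; mL=-333/130, mR=-567/130; mL+mR=-90/13 → advance -1; mR−mL=-9/5 → turn -1·90°
n=4: pose=(-6,-4,S); sL=90/41, sR=90/17; mL=315/697, mR=-3375/697; mL+mR=-180/41 → advance -1; mR−mL=-90/17 → turn -1·90°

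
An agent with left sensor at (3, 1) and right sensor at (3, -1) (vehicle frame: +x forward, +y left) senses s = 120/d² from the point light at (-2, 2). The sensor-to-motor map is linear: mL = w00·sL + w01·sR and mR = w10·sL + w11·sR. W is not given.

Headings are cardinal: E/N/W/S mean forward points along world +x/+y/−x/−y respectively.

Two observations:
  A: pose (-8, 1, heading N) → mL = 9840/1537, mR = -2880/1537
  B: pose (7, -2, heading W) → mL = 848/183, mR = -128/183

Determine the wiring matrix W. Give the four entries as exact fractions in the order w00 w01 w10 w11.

1 1 1 -1

obs A: pose=(-8,1,N) → sL=120/53, sR=120/29, mL=9840/1537, mR=-2880/1537
obs B: pose=(7,-2,W) → sL=120/61, sR=8/3, mL=848/183, mR=-128/183
sensor matrix S = [[120/53, 120/29], [120/61, 8/3]]; det S = -197120/93757
solve [mL_A; mL_B] = S·[w00; w01] and [mR_A; mR_B] = S·[w10; w11]:
  w00 = 1, w01 = 1, w10 = 1, w11 = -1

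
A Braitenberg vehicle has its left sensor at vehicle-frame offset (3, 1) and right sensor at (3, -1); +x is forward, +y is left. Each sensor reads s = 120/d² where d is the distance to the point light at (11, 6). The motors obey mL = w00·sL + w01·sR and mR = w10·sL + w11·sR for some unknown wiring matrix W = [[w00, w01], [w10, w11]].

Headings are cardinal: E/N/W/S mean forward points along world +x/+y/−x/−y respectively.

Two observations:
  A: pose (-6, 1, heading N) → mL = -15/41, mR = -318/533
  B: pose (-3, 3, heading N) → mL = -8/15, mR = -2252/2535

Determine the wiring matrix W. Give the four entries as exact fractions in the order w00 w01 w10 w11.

obs A: pose=(-6,1,N) → sL=15/41, sR=6/13, mL=-15/41, mR=-318/533
obs B: pose=(-3,3,N) → sL=8/15, sR=120/169, mL=-8/15, mR=-2252/2535
sensor matrix S = [[15/41, 6/13], [8/15, 120/169]]; det S = 472/34645
solve [mL_A; mL_B] = S·[w00; w01] and [mR_A; mR_B] = S·[w10; w11]:
  w00 = -1, w01 = 0, w10 = -1, w11 = -1/2

-1 0 -1 -1/2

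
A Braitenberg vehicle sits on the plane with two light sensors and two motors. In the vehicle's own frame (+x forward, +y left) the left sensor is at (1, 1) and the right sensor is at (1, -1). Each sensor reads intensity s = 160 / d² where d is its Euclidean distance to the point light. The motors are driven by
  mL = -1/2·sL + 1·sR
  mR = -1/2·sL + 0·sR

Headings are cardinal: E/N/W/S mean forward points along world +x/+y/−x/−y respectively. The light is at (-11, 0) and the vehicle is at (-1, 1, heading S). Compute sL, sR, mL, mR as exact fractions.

left sensor world pos  = (0, 0); dL² = 121
right sensor world pos = (-2, 0); dR² = 81
sL = 160/121 = 160/121
sR = 160/81 = 160/81
mL = -1/2·sL + 1·sR = 12880/9801
mR = -1/2·sL + 0·sR = -80/121

160/121 160/81 12880/9801 -80/121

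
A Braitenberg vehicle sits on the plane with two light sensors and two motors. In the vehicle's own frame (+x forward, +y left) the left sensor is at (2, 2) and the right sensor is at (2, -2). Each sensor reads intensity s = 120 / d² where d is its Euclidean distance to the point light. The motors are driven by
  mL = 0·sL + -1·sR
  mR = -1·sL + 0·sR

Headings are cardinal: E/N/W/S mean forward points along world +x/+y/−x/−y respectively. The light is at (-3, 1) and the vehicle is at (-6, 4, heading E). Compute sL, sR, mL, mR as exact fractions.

60/13 60 -60 -60/13

left sensor world pos  = (-4, 6); dL² = 26
right sensor world pos = (-4, 2); dR² = 2
sL = 120/26 = 60/13
sR = 120/2 = 60
mL = 0·sL + -1·sR = -60
mR = -1·sL + 0·sR = -60/13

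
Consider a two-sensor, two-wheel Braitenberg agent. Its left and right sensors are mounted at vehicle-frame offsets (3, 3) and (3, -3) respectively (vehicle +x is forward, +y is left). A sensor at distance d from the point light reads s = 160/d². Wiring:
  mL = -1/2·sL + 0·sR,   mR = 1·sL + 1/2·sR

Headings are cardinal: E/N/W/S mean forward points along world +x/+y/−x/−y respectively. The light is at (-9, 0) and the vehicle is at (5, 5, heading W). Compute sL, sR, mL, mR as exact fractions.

32/25 32/37 -16/25 1584/925

left sensor world pos  = (2, 2); dL² = 125
right sensor world pos = (2, 8); dR² = 185
sL = 160/125 = 32/25
sR = 160/185 = 32/37
mL = -1/2·sL + 0·sR = -16/25
mR = 1·sL + 1/2·sR = 1584/925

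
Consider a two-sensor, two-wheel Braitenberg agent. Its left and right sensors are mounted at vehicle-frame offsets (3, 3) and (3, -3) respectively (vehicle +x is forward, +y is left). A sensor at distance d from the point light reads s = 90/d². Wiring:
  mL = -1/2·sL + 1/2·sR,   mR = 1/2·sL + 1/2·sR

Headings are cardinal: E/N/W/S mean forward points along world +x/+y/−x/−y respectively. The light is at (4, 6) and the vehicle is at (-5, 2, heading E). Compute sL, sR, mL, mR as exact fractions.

left sensor world pos  = (-2, 5); dL² = 37
right sensor world pos = (-2, -1); dR² = 85
sL = 90/37 = 90/37
sR = 90/85 = 18/17
mL = -1/2·sL + 1/2·sR = -432/629
mR = 1/2·sL + 1/2·sR = 1098/629

90/37 18/17 -432/629 1098/629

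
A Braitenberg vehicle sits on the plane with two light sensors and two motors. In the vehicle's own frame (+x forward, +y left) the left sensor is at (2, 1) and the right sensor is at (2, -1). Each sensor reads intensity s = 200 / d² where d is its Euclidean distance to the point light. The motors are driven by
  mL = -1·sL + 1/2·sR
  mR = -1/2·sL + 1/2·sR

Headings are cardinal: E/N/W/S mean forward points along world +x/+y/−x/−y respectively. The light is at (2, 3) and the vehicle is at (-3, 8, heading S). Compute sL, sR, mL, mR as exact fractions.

8 40/9 -52/9 -16/9

left sensor world pos  = (-2, 6); dL² = 25
right sensor world pos = (-4, 6); dR² = 45
sL = 200/25 = 8
sR = 200/45 = 40/9
mL = -1·sL + 1/2·sR = -52/9
mR = -1/2·sL + 1/2·sR = -16/9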